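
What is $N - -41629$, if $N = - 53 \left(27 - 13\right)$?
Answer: $40887$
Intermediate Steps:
$N = -742$ ($N = \left(-53\right) 14 = -742$)
$N - -41629 = -742 - -41629 = -742 + 41629 = 40887$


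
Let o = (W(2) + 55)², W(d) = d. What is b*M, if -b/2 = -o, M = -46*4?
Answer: -1195632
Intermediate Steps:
o = 3249 (o = (2 + 55)² = 57² = 3249)
M = -184
b = 6498 (b = -(-2)*3249 = -2*(-3249) = 6498)
b*M = 6498*(-184) = -1195632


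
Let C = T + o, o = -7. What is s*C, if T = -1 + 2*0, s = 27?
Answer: -216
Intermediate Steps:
T = -1 (T = -1 + 0 = -1)
C = -8 (C = -1 - 7 = -8)
s*C = 27*(-8) = -216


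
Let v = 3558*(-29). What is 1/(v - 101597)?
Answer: -1/204779 ≈ -4.8833e-6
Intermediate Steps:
v = -103182
1/(v - 101597) = 1/(-103182 - 101597) = 1/(-204779) = -1/204779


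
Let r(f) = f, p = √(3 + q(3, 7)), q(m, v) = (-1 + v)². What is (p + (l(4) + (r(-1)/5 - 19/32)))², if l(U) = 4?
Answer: 1261569/25600 + 513*√39/80 ≈ 89.326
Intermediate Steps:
p = √39 (p = √(3 + (-1 + 7)²) = √(3 + 6²) = √(3 + 36) = √39 ≈ 6.2450)
(p + (l(4) + (r(-1)/5 - 19/32)))² = (√39 + (4 + (-1/5 - 19/32)))² = (√39 + (4 + (-1*⅕ - 19*1/32)))² = (√39 + (4 + (-⅕ - 19/32)))² = (√39 + (4 - 127/160))² = (√39 + 513/160)² = (513/160 + √39)²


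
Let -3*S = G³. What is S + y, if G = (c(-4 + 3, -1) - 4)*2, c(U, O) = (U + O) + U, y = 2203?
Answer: 9353/3 ≈ 3117.7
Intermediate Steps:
c(U, O) = O + 2*U (c(U, O) = (O + U) + U = O + 2*U)
G = -14 (G = ((-1 + 2*(-4 + 3)) - 4)*2 = ((-1 + 2*(-1)) - 4)*2 = ((-1 - 2) - 4)*2 = (-3 - 4)*2 = -7*2 = -14)
S = 2744/3 (S = -⅓*(-14)³ = -⅓*(-2744) = 2744/3 ≈ 914.67)
S + y = 2744/3 + 2203 = 9353/3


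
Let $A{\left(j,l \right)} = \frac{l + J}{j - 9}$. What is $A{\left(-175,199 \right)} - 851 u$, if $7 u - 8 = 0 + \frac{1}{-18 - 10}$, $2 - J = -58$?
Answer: $- \frac{8742249}{9016} \approx -969.64$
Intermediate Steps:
$J = 60$ ($J = 2 - -58 = 2 + 58 = 60$)
$A{\left(j,l \right)} = \frac{60 + l}{-9 + j}$ ($A{\left(j,l \right)} = \frac{l + 60}{j - 9} = \frac{60 + l}{-9 + j}$)
$u = \frac{223}{196}$ ($u = \frac{8}{7} + \frac{0 + \frac{1}{-18 - 10}}{7} = \frac{8}{7} + \frac{0 + \frac{1}{-28}}{7} = \frac{8}{7} + \frac{0 - \frac{1}{28}}{7} = \frac{8}{7} + \frac{1}{7} \left(- \frac{1}{28}\right) = \frac{8}{7} - \frac{1}{196} = \frac{223}{196} \approx 1.1378$)
$A{\left(-175,199 \right)} - 851 u = \frac{60 + 199}{-9 - 175} - \frac{189773}{196} = \frac{1}{-184} \cdot 259 - \frac{189773}{196} = \left(- \frac{1}{184}\right) 259 - \frac{189773}{196} = - \frac{259}{184} - \frac{189773}{196} = - \frac{8742249}{9016}$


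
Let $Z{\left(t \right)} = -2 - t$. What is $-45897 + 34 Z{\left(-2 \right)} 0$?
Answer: $-45897$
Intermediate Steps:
$-45897 + 34 Z{\left(-2 \right)} 0 = -45897 + 34 \left(-2 - -2\right) 0 = -45897 + 34 \left(-2 + 2\right) 0 = -45897 + 34 \cdot 0 \cdot 0 = -45897 + 0 \cdot 0 = -45897 + 0 = -45897$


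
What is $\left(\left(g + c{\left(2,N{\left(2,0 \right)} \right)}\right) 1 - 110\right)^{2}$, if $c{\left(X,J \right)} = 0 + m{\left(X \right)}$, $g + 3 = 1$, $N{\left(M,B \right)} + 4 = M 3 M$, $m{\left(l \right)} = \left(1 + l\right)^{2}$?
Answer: $10609$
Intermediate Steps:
$N{\left(M,B \right)} = -4 + 3 M^{2}$ ($N{\left(M,B \right)} = -4 + M 3 M = -4 + 3 M M = -4 + 3 M^{2}$)
$g = -2$ ($g = -3 + 1 = -2$)
$c{\left(X,J \right)} = \left(1 + X\right)^{2}$ ($c{\left(X,J \right)} = 0 + \left(1 + X\right)^{2} = \left(1 + X\right)^{2}$)
$\left(\left(g + c{\left(2,N{\left(2,0 \right)} \right)}\right) 1 - 110\right)^{2} = \left(\left(-2 + \left(1 + 2\right)^{2}\right) 1 - 110\right)^{2} = \left(\left(-2 + 3^{2}\right) 1 - 110\right)^{2} = \left(\left(-2 + 9\right) 1 - 110\right)^{2} = \left(7 \cdot 1 - 110\right)^{2} = \left(7 - 110\right)^{2} = \left(-103\right)^{2} = 10609$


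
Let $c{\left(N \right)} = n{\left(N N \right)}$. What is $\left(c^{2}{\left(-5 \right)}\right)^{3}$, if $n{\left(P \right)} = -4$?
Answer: $4096$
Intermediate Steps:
$c{\left(N \right)} = -4$
$\left(c^{2}{\left(-5 \right)}\right)^{3} = \left(\left(-4\right)^{2}\right)^{3} = 16^{3} = 4096$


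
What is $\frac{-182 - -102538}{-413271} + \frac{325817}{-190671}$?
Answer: $- \frac{51389012761}{26266264947} \approx -1.9565$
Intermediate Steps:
$\frac{-182 - -102538}{-413271} + \frac{325817}{-190671} = \left(-182 + 102538\right) \left(- \frac{1}{413271}\right) + 325817 \left(- \frac{1}{190671}\right) = 102356 \left(- \frac{1}{413271}\right) - \frac{325817}{190671} = - \frac{102356}{413271} - \frac{325817}{190671} = - \frac{51389012761}{26266264947}$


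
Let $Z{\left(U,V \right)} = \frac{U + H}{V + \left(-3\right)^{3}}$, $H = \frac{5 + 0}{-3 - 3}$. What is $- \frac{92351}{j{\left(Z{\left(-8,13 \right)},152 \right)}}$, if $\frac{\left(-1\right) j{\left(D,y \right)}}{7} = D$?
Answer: $\frac{1108212}{53} \approx 20910.0$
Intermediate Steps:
$H = - \frac{5}{6}$ ($H = \frac{5}{-6} = 5 \left(- \frac{1}{6}\right) = - \frac{5}{6} \approx -0.83333$)
$Z{\left(U,V \right)} = \frac{- \frac{5}{6} + U}{-27 + V}$ ($Z{\left(U,V \right)} = \frac{U - \frac{5}{6}}{V + \left(-3\right)^{3}} = \frac{- \frac{5}{6} + U}{V - 27} = \frac{- \frac{5}{6} + U}{-27 + V}$)
$j{\left(D,y \right)} = - 7 D$
$- \frac{92351}{j{\left(Z{\left(-8,13 \right)},152 \right)}} = - \frac{92351}{\left(-7\right) \frac{- \frac{5}{6} - 8}{-27 + 13}} = - \frac{92351}{\left(-7\right) \frac{1}{-14} \left(- \frac{53}{6}\right)} = - \frac{92351}{\left(-7\right) \left(\left(- \frac{1}{14}\right) \left(- \frac{53}{6}\right)\right)} = - \frac{92351}{\left(-7\right) \frac{53}{84}} = - \frac{92351}{- \frac{53}{12}} = \left(-92351\right) \left(- \frac{12}{53}\right) = \frac{1108212}{53}$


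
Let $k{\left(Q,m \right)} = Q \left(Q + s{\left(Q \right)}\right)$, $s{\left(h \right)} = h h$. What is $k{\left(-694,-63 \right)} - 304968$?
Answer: $-334078716$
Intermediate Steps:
$s{\left(h \right)} = h^{2}$
$k{\left(Q,m \right)} = Q \left(Q + Q^{2}\right)$
$k{\left(-694,-63 \right)} - 304968 = \left(-694\right)^{2} \left(1 - 694\right) - 304968 = 481636 \left(-693\right) - 304968 = -333773748 - 304968 = -334078716$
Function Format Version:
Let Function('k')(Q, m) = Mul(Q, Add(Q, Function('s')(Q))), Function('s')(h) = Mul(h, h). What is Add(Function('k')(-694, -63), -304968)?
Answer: -334078716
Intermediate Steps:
Function('s')(h) = Pow(h, 2)
Function('k')(Q, m) = Mul(Q, Add(Q, Pow(Q, 2)))
Add(Function('k')(-694, -63), -304968) = Add(Mul(Pow(-694, 2), Add(1, -694)), -304968) = Add(Mul(481636, -693), -304968) = Add(-333773748, -304968) = -334078716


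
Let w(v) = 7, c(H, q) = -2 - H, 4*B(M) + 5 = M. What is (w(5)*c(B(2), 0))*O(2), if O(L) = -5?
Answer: 175/4 ≈ 43.750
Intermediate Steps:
B(M) = -5/4 + M/4
(w(5)*c(B(2), 0))*O(2) = (7*(-2 - (-5/4 + (¼)*2)))*(-5) = (7*(-2 - (-5/4 + ½)))*(-5) = (7*(-2 - 1*(-¾)))*(-5) = (7*(-2 + ¾))*(-5) = (7*(-5/4))*(-5) = -35/4*(-5) = 175/4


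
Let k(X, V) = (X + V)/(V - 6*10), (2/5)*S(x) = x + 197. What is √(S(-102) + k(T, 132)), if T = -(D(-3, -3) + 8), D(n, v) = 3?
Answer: √34442/12 ≈ 15.465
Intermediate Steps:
S(x) = 985/2 + 5*x/2 (S(x) = 5*(x + 197)/2 = 5*(197 + x)/2 = 985/2 + 5*x/2)
T = -11 (T = -(3 + 8) = -1*11 = -11)
k(X, V) = (V + X)/(-60 + V) (k(X, V) = (V + X)/(V - 60) = (V + X)/(-60 + V))
√(S(-102) + k(T, 132)) = √((985/2 + (5/2)*(-102)) + (132 - 11)/(-60 + 132)) = √((985/2 - 255) + 121/72) = √(475/2 + (1/72)*121) = √(475/2 + 121/72) = √(17221/72) = √34442/12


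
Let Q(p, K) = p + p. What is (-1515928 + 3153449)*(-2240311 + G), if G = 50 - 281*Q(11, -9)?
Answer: -3678597587803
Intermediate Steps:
Q(p, K) = 2*p
G = -6132 (G = 50 - 562*11 = 50 - 281*22 = 50 - 6182 = -6132)
(-1515928 + 3153449)*(-2240311 + G) = (-1515928 + 3153449)*(-2240311 - 6132) = 1637521*(-2246443) = -3678597587803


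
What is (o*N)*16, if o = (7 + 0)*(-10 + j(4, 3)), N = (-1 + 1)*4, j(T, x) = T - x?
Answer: 0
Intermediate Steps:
N = 0 (N = 0*4 = 0)
o = -63 (o = (7 + 0)*(-10 + (4 - 1*3)) = 7*(-10 + (4 - 3)) = 7*(-10 + 1) = 7*(-9) = -63)
(o*N)*16 = -63*0*16 = 0*16 = 0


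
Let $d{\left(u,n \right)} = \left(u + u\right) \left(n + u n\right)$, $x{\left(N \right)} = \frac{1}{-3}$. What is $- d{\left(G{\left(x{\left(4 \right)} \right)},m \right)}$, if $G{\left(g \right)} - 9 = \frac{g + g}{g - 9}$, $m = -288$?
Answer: $\frac{2578608}{49} \approx 52625.0$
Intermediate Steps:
$x{\left(N \right)} = - \frac{1}{3}$
$G{\left(g \right)} = 9 + \frac{2 g}{-9 + g}$ ($G{\left(g \right)} = 9 + \frac{g + g}{g - 9} = 9 + \frac{2 g}{-9 + g}$)
$d{\left(u,n \right)} = 2 u \left(n + n u\right)$
$- d{\left(G{\left(x{\left(4 \right)} \right)},m \right)} = - 2 \left(-288\right) \frac{-81 + 11 \left(- \frac{1}{3}\right)}{-9 - \frac{1}{3}} \left(1 + \frac{-81 + 11 \left(- \frac{1}{3}\right)}{-9 - \frac{1}{3}}\right) = - 2 \left(-288\right) \frac{-81 - \frac{11}{3}}{- \frac{28}{3}} \left(1 + \frac{-81 - \frac{11}{3}}{- \frac{28}{3}}\right) = - 2 \left(-288\right) \left(\left(- \frac{3}{28}\right) \left(- \frac{254}{3}\right)\right) \left(1 - - \frac{127}{14}\right) = - \frac{2 \left(-288\right) 127 \left(1 + \frac{127}{14}\right)}{14} = - \frac{2 \left(-288\right) 127 \cdot 141}{14 \cdot 14} = \left(-1\right) \left(- \frac{2578608}{49}\right) = \frac{2578608}{49}$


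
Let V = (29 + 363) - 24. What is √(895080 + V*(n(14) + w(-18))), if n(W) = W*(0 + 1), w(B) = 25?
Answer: 6*√25262 ≈ 953.64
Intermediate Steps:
n(W) = W (n(W) = W*1 = W)
V = 368 (V = 392 - 24 = 368)
√(895080 + V*(n(14) + w(-18))) = √(895080 + 368*(14 + 25)) = √(895080 + 368*39) = √(895080 + 14352) = √909432 = 6*√25262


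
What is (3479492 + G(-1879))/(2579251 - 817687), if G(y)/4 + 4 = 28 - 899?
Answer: 289666/146797 ≈ 1.9732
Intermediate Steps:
G(y) = -3500 (G(y) = -16 + 4*(28 - 899) = -16 + 4*(-871) = -16 - 3484 = -3500)
(3479492 + G(-1879))/(2579251 - 817687) = (3479492 - 3500)/(2579251 - 817687) = 3475992/1761564 = 3475992*(1/1761564) = 289666/146797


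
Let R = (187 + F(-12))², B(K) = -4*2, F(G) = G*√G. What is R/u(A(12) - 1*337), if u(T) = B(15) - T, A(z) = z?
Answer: 33241/317 - 8976*I*√3/317 ≈ 104.86 - 49.044*I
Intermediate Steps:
F(G) = G^(3/2)
B(K) = -8
u(T) = -8 - T
R = (187 - 24*I*√3)² (R = (187 + (-12)^(3/2))² = (187 - 24*I*√3)² ≈ 33241.0 - 15547.0*I)
R/u(A(12) - 1*337) = (33241 - 8976*I*√3)/(-8 - (12 - 1*337)) = (33241 - 8976*I*√3)/(-8 - (12 - 337)) = (33241 - 8976*I*√3)/(-8 - 1*(-325)) = (33241 - 8976*I*√3)/(-8 + 325) = (33241 - 8976*I*√3)/317 = (33241 - 8976*I*√3)*(1/317) = 33241/317 - 8976*I*√3/317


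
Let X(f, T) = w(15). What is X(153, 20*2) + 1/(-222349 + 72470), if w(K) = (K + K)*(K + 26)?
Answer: 184351169/149879 ≈ 1230.0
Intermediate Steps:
w(K) = 2*K*(26 + K) (w(K) = (2*K)*(26 + K) = 2*K*(26 + K))
X(f, T) = 1230 (X(f, T) = 2*15*(26 + 15) = 2*15*41 = 1230)
X(153, 20*2) + 1/(-222349 + 72470) = 1230 + 1/(-222349 + 72470) = 1230 + 1/(-149879) = 1230 - 1/149879 = 184351169/149879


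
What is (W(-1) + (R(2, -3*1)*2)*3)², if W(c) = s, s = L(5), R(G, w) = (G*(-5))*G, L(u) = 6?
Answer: 12996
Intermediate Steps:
R(G, w) = -5*G² (R(G, w) = (-5*G)*G = -5*G²)
s = 6
W(c) = 6
(W(-1) + (R(2, -3*1)*2)*3)² = (6 + (-5*2²*2)*3)² = (6 + (-5*4*2)*3)² = (6 - 20*2*3)² = (6 - 40*3)² = (6 - 120)² = (-114)² = 12996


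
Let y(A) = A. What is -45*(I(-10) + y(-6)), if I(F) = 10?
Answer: -180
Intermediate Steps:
-45*(I(-10) + y(-6)) = -45*(10 - 6) = -45*4 = -180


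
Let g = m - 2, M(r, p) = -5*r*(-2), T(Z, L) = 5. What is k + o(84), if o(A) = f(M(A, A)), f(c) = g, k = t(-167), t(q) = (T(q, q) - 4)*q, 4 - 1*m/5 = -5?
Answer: -124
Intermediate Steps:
m = 45 (m = 20 - 5*(-5) = 20 + 25 = 45)
M(r, p) = 10*r
t(q) = q (t(q) = (5 - 4)*q = 1*q = q)
g = 43 (g = 45 - 2 = 43)
k = -167
f(c) = 43
o(A) = 43
k + o(84) = -167 + 43 = -124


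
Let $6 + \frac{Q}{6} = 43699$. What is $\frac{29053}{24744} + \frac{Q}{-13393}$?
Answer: $- \frac{6097730723}{331396392} \approx -18.4$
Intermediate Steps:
$Q = 262158$ ($Q = -36 + 6 \cdot 43699 = -36 + 262194 = 262158$)
$\frac{29053}{24744} + \frac{Q}{-13393} = \frac{29053}{24744} + \frac{262158}{-13393} = 29053 \cdot \frac{1}{24744} + 262158 \left(- \frac{1}{13393}\right) = \frac{29053}{24744} - \frac{262158}{13393} = - \frac{6097730723}{331396392}$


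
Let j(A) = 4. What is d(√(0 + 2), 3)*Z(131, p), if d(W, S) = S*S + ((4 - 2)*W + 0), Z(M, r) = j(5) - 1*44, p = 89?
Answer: -360 - 80*√2 ≈ -473.14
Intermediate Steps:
Z(M, r) = -40 (Z(M, r) = 4 - 1*44 = 4 - 44 = -40)
d(W, S) = S² + 2*W (d(W, S) = S² + (2*W + 0) = S² + 2*W)
d(√(0 + 2), 3)*Z(131, p) = (3² + 2*√(0 + 2))*(-40) = (9 + 2*√2)*(-40) = -360 - 80*√2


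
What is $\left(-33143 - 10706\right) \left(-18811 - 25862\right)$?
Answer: $1958866377$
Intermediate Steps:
$\left(-33143 - 10706\right) \left(-18811 - 25862\right) = - 43849 \left(-18811 - 25862\right) = \left(-43849\right) \left(-44673\right) = 1958866377$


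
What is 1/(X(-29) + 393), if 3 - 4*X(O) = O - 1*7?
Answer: 4/1611 ≈ 0.0024829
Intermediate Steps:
X(O) = 5/2 - O/4 (X(O) = 3/4 - (O - 1*7)/4 = 3/4 - (O - 7)/4 = 3/4 - (-7 + O)/4 = 3/4 + (7/4 - O/4) = 5/2 - O/4)
1/(X(-29) + 393) = 1/((5/2 - 1/4*(-29)) + 393) = 1/((5/2 + 29/4) + 393) = 1/(39/4 + 393) = 1/(1611/4) = 4/1611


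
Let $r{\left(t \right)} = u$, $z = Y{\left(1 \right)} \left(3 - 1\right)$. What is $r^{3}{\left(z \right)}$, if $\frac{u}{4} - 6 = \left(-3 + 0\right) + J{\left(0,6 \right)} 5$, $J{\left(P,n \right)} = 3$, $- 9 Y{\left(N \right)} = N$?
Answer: $373248$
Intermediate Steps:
$Y{\left(N \right)} = - \frac{N}{9}$
$z = - \frac{2}{9}$ ($z = \left(- \frac{1}{9}\right) 1 \left(3 - 1\right) = \left(- \frac{1}{9}\right) 2 = - \frac{2}{9} \approx -0.22222$)
$u = 72$ ($u = 24 + 4 \left(\left(-3 + 0\right) + 3 \cdot 5\right) = 24 + 4 \left(-3 + 15\right) = 24 + 4 \cdot 12 = 24 + 48 = 72$)
$r{\left(t \right)} = 72$
$r^{3}{\left(z \right)} = 72^{3} = 373248$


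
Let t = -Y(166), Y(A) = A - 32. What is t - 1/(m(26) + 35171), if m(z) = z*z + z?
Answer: -4806983/35873 ≈ -134.00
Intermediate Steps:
m(z) = z + z² (m(z) = z² + z = z + z²)
Y(A) = -32 + A
t = -134 (t = -(-32 + 166) = -1*134 = -134)
t - 1/(m(26) + 35171) = -134 - 1/(26*(1 + 26) + 35171) = -134 - 1/(26*27 + 35171) = -134 - 1/(702 + 35171) = -134 - 1/35873 = -4806983/35873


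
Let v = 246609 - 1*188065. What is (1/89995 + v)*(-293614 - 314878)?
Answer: -3205941891150252/89995 ≈ -3.5624e+10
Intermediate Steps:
v = 58544 (v = 246609 - 188065 = 58544)
(1/89995 + v)*(-293614 - 314878) = (1/89995 + 58544)*(-293614 - 314878) = (1/89995 + 58544)*(-608492) = (5268667281/89995)*(-608492) = -3205941891150252/89995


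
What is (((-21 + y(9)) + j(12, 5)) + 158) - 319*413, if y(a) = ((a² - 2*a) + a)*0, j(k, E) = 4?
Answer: -131606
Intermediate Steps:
y(a) = 0 (y(a) = (a² - a)*0 = 0)
(((-21 + y(9)) + j(12, 5)) + 158) - 319*413 = (((-21 + 0) + 4) + 158) - 319*413 = ((-21 + 4) + 158) - 131747 = (-17 + 158) - 131747 = 141 - 131747 = -131606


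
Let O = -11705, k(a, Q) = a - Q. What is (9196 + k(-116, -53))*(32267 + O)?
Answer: 187792746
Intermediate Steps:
(9196 + k(-116, -53))*(32267 + O) = (9196 + (-116 - 1*(-53)))*(32267 - 11705) = (9196 + (-116 + 53))*20562 = (9196 - 63)*20562 = 9133*20562 = 187792746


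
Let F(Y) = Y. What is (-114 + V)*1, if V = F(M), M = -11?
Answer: -125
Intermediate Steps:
V = -11
(-114 + V)*1 = (-114 - 11)*1 = -125*1 = -125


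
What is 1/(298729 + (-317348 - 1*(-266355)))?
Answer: 1/247736 ≈ 4.0366e-6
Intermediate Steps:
1/(298729 + (-317348 - 1*(-266355))) = 1/(298729 + (-317348 + 266355)) = 1/(298729 - 50993) = 1/247736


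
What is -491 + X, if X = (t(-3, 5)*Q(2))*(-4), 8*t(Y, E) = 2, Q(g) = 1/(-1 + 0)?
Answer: -490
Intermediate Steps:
Q(g) = -1 (Q(g) = 1/(-1) = -1)
t(Y, E) = 1/4 (t(Y, E) = (1/8)*2 = 1/4)
X = 1 (X = ((1/4)*(-1))*(-4) = -1/4*(-4) = 1)
-491 + X = -491 + 1 = -490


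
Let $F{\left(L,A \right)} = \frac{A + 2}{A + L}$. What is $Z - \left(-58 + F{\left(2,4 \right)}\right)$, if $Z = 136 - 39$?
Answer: $154$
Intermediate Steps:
$F{\left(L,A \right)} = \frac{2 + A}{A + L}$
$Z = 97$ ($Z = 136 - 39 = 97$)
$Z - \left(-58 + F{\left(2,4 \right)}\right) = 97 - \left(-58 + \frac{2 + 4}{4 + 2}\right) = 97 - \left(-58 + \frac{1}{6} \cdot 6\right) = 97 - \left(-58 + 1\right) = 97 - -57 = 97 + 57 = 154$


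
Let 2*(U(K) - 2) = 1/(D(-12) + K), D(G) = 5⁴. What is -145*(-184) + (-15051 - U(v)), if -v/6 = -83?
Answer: 26114241/2246 ≈ 11627.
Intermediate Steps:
D(G) = 625
v = 498 (v = -6*(-83) = 498)
U(K) = 2 + 1/(2*(625 + K))
-145*(-184) + (-15051 - U(v)) = -145*(-184) + (-15051 - (2501 + 4*498)/(2*(625 + 498))) = 26680 + (-15051 - (2501 + 1992)/(2*1123)) = 26680 + (-15051 - 4493/(2*1123)) = 26680 + (-15051 - 1*4493/2246) = 26680 + (-15051 - 4493/2246) = 26680 - 33809039/2246 = 26114241/2246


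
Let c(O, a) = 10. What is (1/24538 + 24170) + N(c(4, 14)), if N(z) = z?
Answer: 593328841/24538 ≈ 24180.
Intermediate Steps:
(1/24538 + 24170) + N(c(4, 14)) = (1/24538 + 24170) + 10 = 593083461/24538 + 10 = 593328841/24538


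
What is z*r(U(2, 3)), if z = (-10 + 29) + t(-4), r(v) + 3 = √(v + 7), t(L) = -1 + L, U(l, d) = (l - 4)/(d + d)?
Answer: -42 + 28*√15/3 ≈ -5.8522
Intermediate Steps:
U(l, d) = (-4 + l)/(2*d) (U(l, d) = (-4 + l)/((2*d)) = (-4 + l)*(1/(2*d)) = (-4 + l)/(2*d))
r(v) = -3 + √(7 + v) (r(v) = -3 + √(v + 7) = -3 + √(7 + v))
z = 14 (z = (-10 + 29) + (-1 - 4) = 19 - 5 = 14)
z*r(U(2, 3)) = 14*(-3 + √(7 + (½)*(-4 + 2)/3)) = 14*(-3 + √(7 + (½)*(⅓)*(-2))) = 14*(-3 + √(7 - ⅓)) = 14*(-3 + √(20/3)) = 14*(-3 + 2*√15/3) = -42 + 28*√15/3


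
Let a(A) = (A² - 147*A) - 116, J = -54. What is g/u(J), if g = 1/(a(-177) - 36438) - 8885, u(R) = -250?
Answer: 184754689/5198500 ≈ 35.540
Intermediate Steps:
a(A) = -116 + A² - 147*A
g = -184754689/20794 (g = 1/((-116 + (-177)² - 147*(-177)) - 36438) - 8885 = 1/((-116 + 31329 + 26019) - 36438) - 8885 = 1/(57232 - 36438) - 8885 = 1/20794 - 8885 = -184754689/20794 ≈ -8885.0)
g/u(J) = -184754689/20794/(-250) = -184754689/20794*(-1/250) = 184754689/5198500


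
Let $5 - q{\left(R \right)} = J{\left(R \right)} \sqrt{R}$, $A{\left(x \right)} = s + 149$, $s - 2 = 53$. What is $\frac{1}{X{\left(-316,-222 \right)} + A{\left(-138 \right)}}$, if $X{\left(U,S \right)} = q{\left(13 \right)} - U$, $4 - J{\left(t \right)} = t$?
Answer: $\frac{175}{91524} - \frac{\sqrt{13}}{30508} \approx 0.0017939$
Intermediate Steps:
$s = 55$ ($s = 2 + 53 = 55$)
$A{\left(x \right)} = 204$ ($A{\left(x \right)} = 55 + 149 = 204$)
$J{\left(t \right)} = 4 - t$
$q{\left(R \right)} = 5 - \sqrt{R} \left(4 - R\right)$ ($q{\left(R \right)} = 5 - \left(4 - R\right) \sqrt{R} = 5 - \sqrt{R} \left(4 - R\right)$)
$X{\left(U,S \right)} = 5 - U + 9 \sqrt{13}$ ($X{\left(U,S \right)} = \left(5 + \sqrt{13} \left(-4 + 13\right)\right) - U = \left(5 + \sqrt{13} \cdot 9\right) - U = \left(5 + 9 \sqrt{13}\right) - U = 5 - U + 9 \sqrt{13}$)
$\frac{1}{X{\left(-316,-222 \right)} + A{\left(-138 \right)}} = \frac{1}{\left(5 - -316 + 9 \sqrt{13}\right) + 204} = \frac{1}{\left(5 + 316 + 9 \sqrt{13}\right) + 204} = \frac{1}{\left(321 + 9 \sqrt{13}\right) + 204} = \frac{1}{525 + 9 \sqrt{13}}$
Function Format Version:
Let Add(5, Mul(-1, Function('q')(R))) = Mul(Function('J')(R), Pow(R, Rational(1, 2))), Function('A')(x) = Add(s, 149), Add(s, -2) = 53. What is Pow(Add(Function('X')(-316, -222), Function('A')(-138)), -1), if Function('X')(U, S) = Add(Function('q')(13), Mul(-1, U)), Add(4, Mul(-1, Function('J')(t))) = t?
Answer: Add(Rational(175, 91524), Mul(Rational(-1, 30508), Pow(13, Rational(1, 2)))) ≈ 0.0017939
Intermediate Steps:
s = 55 (s = Add(2, 53) = 55)
Function('A')(x) = 204 (Function('A')(x) = Add(55, 149) = 204)
Function('J')(t) = Add(4, Mul(-1, t))
Function('q')(R) = Add(5, Mul(-1, Pow(R, Rational(1, 2)), Add(4, Mul(-1, R)))) (Function('q')(R) = Add(5, Mul(-1, Mul(Add(4, Mul(-1, R)), Pow(R, Rational(1, 2))))) = Add(5, Mul(-1, Mul(Pow(R, Rational(1, 2)), Add(4, Mul(-1, R))))) = Add(5, Mul(-1, Pow(R, Rational(1, 2)), Add(4, Mul(-1, R)))))
Function('X')(U, S) = Add(5, Mul(-1, U), Mul(9, Pow(13, Rational(1, 2)))) (Function('X')(U, S) = Add(Add(5, Mul(Pow(13, Rational(1, 2)), Add(-4, 13))), Mul(-1, U)) = Add(Add(5, Mul(Pow(13, Rational(1, 2)), 9)), Mul(-1, U)) = Add(Add(5, Mul(9, Pow(13, Rational(1, 2)))), Mul(-1, U)) = Add(5, Mul(-1, U), Mul(9, Pow(13, Rational(1, 2)))))
Pow(Add(Function('X')(-316, -222), Function('A')(-138)), -1) = Pow(Add(Add(5, Mul(-1, -316), Mul(9, Pow(13, Rational(1, 2)))), 204), -1) = Pow(Add(Add(5, 316, Mul(9, Pow(13, Rational(1, 2)))), 204), -1) = Pow(Add(Add(321, Mul(9, Pow(13, Rational(1, 2)))), 204), -1) = Pow(Add(525, Mul(9, Pow(13, Rational(1, 2)))), -1)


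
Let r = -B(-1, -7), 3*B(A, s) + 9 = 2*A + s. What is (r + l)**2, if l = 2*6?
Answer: 324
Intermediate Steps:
l = 12
B(A, s) = -3 + s/3 + 2*A/3 (B(A, s) = -3 + (2*A + s)/3 = -3 + (s + 2*A)/3 = -3 + (s/3 + 2*A/3) = -3 + s/3 + 2*A/3)
r = 6 (r = -(-3 + (1/3)*(-7) + (2/3)*(-1)) = -(-3 - 7/3 - 2/3) = -1*(-6) = 6)
(r + l)**2 = (6 + 12)**2 = 18**2 = 324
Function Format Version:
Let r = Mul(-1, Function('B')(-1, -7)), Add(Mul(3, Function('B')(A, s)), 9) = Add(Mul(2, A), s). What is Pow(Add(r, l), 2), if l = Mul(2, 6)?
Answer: 324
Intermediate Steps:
l = 12
Function('B')(A, s) = Add(-3, Mul(Rational(1, 3), s), Mul(Rational(2, 3), A)) (Function('B')(A, s) = Add(-3, Mul(Rational(1, 3), Add(Mul(2, A), s))) = Add(-3, Mul(Rational(1, 3), Add(s, Mul(2, A)))) = Add(-3, Add(Mul(Rational(1, 3), s), Mul(Rational(2, 3), A))) = Add(-3, Mul(Rational(1, 3), s), Mul(Rational(2, 3), A)))
r = 6 (r = Mul(-1, Add(-3, Mul(Rational(1, 3), -7), Mul(Rational(2, 3), -1))) = Mul(-1, Add(-3, Rational(-7, 3), Rational(-2, 3))) = Mul(-1, -6) = 6)
Pow(Add(r, l), 2) = Pow(Add(6, 12), 2) = Pow(18, 2) = 324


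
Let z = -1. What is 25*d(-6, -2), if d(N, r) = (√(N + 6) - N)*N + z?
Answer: -925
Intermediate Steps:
d(N, r) = -1 + N*(√(6 + N) - N) (d(N, r) = (√(N + 6) - N)*N - 1 = (√(6 + N) - N)*N - 1 = N*(√(6 + N) - N) - 1 = -1 + N*(√(6 + N) - N))
25*d(-6, -2) = 25*(-1 - 1*(-6)² - 6*√(6 - 6)) = 25*(-1 - 1*36 - 6*√0) = 25*(-1 - 36 - 6*0) = 25*(-1 - 36 + 0) = 25*(-37) = -925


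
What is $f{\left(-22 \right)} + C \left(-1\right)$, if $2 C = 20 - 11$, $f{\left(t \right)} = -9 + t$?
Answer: $- \frac{71}{2} \approx -35.5$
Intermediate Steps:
$C = \frac{9}{2}$ ($C = \frac{20 - 11}{2} = \frac{1}{2} \cdot 9 = \frac{9}{2} \approx 4.5$)
$f{\left(-22 \right)} + C \left(-1\right) = \left(-9 - 22\right) + \frac{9}{2} \left(-1\right) = -31 - \frac{9}{2} = - \frac{71}{2}$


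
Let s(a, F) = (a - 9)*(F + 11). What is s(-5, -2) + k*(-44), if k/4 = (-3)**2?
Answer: -1710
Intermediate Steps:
k = 36 (k = 4*(-3)**2 = 4*9 = 36)
s(a, F) = (-9 + a)*(11 + F)
s(-5, -2) + k*(-44) = (-99 - 9*(-2) + 11*(-5) - 2*(-5)) + 36*(-44) = (-99 + 18 - 55 + 10) - 1584 = -126 - 1584 = -1710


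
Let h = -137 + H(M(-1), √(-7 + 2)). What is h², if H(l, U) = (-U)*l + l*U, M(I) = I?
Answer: 18769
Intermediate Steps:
H(l, U) = 0 (H(l, U) = -U*l + U*l = 0)
h = -137 (h = -137 + 0 = -137)
h² = (-137)² = 18769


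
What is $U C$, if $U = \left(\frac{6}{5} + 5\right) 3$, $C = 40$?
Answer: $744$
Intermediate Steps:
$U = \frac{93}{5}$ ($U = \left(6 \cdot \frac{1}{5} + 5\right) 3 = \left(\frac{6}{5} + 5\right) 3 = \frac{31}{5} \cdot 3 = \frac{93}{5} \approx 18.6$)
$U C = \frac{93}{5} \cdot 40 = 744$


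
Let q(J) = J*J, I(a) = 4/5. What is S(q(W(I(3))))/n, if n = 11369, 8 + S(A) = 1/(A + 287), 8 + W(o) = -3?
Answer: -3263/4638552 ≈ -0.00070345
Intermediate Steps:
I(a) = ⅘ (I(a) = 4*(⅕) = ⅘)
W(o) = -11 (W(o) = -8 - 3 = -11)
q(J) = J²
S(A) = -8 + 1/(287 + A) (S(A) = -8 + 1/(A + 287) = -8 + 1/(287 + A))
S(q(W(I(3))))/n = ((-2295 - 8*(-11)²)/(287 + (-11)²))/11369 = ((-2295 - 8*121)/(287 + 121))*(1/11369) = ((-2295 - 968)/408)*(1/11369) = ((1/408)*(-3263))*(1/11369) = -3263/408*1/11369 = -3263/4638552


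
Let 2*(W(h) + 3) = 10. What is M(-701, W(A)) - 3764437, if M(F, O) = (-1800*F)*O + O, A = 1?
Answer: -1240835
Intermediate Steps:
W(h) = 2 (W(h) = -3 + (1/2)*10 = -3 + 5 = 2)
M(F, O) = O - 1800*F*O (M(F, O) = -1800*F*O + O = O - 1800*F*O)
M(-701, W(A)) - 3764437 = 2*(1 - 1800*(-701)) - 3764437 = 2*(1 + 1261800) - 3764437 = 2*1261801 - 3764437 = 2523602 - 3764437 = -1240835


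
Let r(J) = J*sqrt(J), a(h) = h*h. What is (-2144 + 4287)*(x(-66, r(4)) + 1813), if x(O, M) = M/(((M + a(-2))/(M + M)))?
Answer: 11724353/3 ≈ 3.9081e+6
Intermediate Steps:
a(h) = h**2
r(J) = J**(3/2)
x(O, M) = 2*M**2/(4 + M) (x(O, M) = M/(((M + (-2)**2)/(M + M))) = M/(((M + 4)/((2*M)))) = M/(((4 + M)*(1/(2*M)))) = M/(((4 + M)/(2*M))) = M*(2*M/(4 + M)) = 2*M**2/(4 + M))
(-2144 + 4287)*(x(-66, r(4)) + 1813) = (-2144 + 4287)*(2*(4**(3/2))**2/(4 + 4**(3/2)) + 1813) = 2143*(2*8**2/(4 + 8) + 1813) = 2143*(2*64/12 + 1813) = 2143*(2*64*(1/12) + 1813) = 2143*(32/3 + 1813) = 2143*(5471/3) = 11724353/3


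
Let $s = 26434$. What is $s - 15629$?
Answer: $10805$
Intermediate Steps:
$s - 15629 = 26434 - 15629 = 10805$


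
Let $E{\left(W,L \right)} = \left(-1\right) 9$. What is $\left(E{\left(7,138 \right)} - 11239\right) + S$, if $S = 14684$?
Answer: $3436$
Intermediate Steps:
$E{\left(W,L \right)} = -9$
$\left(E{\left(7,138 \right)} - 11239\right) + S = \left(-9 - 11239\right) + 14684 = -11248 + 14684 = 3436$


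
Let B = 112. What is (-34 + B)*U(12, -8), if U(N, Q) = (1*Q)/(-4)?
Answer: 156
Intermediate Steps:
U(N, Q) = -Q/4 (U(N, Q) = Q*(-¼) = -Q/4)
(-34 + B)*U(12, -8) = (-34 + 112)*(-¼*(-8)) = 78*2 = 156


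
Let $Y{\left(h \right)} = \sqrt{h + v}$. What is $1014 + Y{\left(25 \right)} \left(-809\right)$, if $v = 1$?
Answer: $1014 - 809 \sqrt{26} \approx -3111.1$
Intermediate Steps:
$Y{\left(h \right)} = \sqrt{1 + h}$ ($Y{\left(h \right)} = \sqrt{h + 1} = \sqrt{1 + h}$)
$1014 + Y{\left(25 \right)} \left(-809\right) = 1014 + \sqrt{1 + 25} \left(-809\right) = 1014 + \sqrt{26} \left(-809\right) = 1014 - 809 \sqrt{26}$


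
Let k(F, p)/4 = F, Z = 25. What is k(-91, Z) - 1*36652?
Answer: -37016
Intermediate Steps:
k(F, p) = 4*F
k(-91, Z) - 1*36652 = 4*(-91) - 1*36652 = -364 - 36652 = -37016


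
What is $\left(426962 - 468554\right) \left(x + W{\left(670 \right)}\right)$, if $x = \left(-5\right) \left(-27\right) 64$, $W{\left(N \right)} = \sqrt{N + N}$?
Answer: $-359354880 - 83184 \sqrt{335} \approx -3.6088 \cdot 10^{8}$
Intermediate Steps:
$W{\left(N \right)} = \sqrt{2} \sqrt{N}$ ($W{\left(N \right)} = \sqrt{2 N} = \sqrt{2} \sqrt{N}$)
$x = 8640$ ($x = 135 \cdot 64 = 8640$)
$\left(426962 - 468554\right) \left(x + W{\left(670 \right)}\right) = \left(426962 - 468554\right) \left(8640 + \sqrt{2} \sqrt{670}\right) = - 41592 \left(8640 + 2 \sqrt{335}\right) = -359354880 - 83184 \sqrt{335}$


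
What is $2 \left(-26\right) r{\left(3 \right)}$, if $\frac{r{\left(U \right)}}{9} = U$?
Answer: $-1404$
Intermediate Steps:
$r{\left(U \right)} = 9 U$
$2 \left(-26\right) r{\left(3 \right)} = 2 \left(-26\right) 9 \cdot 3 = \left(-52\right) 27 = -1404$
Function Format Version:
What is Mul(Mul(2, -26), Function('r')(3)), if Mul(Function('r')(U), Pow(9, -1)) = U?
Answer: -1404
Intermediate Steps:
Function('r')(U) = Mul(9, U)
Mul(Mul(2, -26), Function('r')(3)) = Mul(Mul(2, -26), Mul(9, 3)) = Mul(-52, 27) = -1404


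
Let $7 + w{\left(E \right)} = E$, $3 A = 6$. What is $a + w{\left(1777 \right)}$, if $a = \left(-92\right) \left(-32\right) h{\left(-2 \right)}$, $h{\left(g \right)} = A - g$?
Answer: $13546$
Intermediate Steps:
$A = 2$ ($A = \frac{1}{3} \cdot 6 = 2$)
$h{\left(g \right)} = 2 - g$
$w{\left(E \right)} = -7 + E$
$a = 11776$ ($a = \left(-92\right) \left(-32\right) \left(2 - -2\right) = 2944 \left(2 + 2\right) = 2944 \cdot 4 = 11776$)
$a + w{\left(1777 \right)} = 11776 + \left(-7 + 1777\right) = 11776 + 1770 = 13546$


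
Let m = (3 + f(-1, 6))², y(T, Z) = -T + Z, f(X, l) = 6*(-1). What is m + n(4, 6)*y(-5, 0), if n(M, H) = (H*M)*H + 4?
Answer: 749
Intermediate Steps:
f(X, l) = -6
y(T, Z) = Z - T
n(M, H) = 4 + M*H² (n(M, H) = M*H² + 4 = 4 + M*H²)
m = 9 (m = (3 - 6)² = (-3)² = 9)
m + n(4, 6)*y(-5, 0) = 9 + (4 + 4*6²)*(0 - 1*(-5)) = 9 + (4 + 4*36)*(0 + 5) = 9 + (4 + 144)*5 = 9 + 148*5 = 9 + 740 = 749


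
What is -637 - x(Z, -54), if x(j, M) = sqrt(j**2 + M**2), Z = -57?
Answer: -637 - 3*sqrt(685) ≈ -715.52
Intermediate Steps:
x(j, M) = sqrt(M**2 + j**2)
-637 - x(Z, -54) = -637 - sqrt((-54)**2 + (-57)**2) = -637 - sqrt(2916 + 3249) = -637 - sqrt(6165) = -637 - 3*sqrt(685)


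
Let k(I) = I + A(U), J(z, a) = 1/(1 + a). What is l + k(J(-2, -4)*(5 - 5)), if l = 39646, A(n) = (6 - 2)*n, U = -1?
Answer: 39642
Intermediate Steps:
A(n) = 4*n
k(I) = -4 + I (k(I) = I + 4*(-1) = I - 4 = -4 + I)
l + k(J(-2, -4)*(5 - 5)) = 39646 + (-4 + (5 - 5)/(1 - 4)) = 39646 + (-4 + 0/(-3)) = 39646 + (-4 - 1/3*0) = 39646 + (-4 + 0) = 39646 - 4 = 39642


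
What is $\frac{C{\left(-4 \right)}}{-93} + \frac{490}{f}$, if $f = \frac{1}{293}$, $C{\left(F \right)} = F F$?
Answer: $\frac{13351994}{93} \approx 1.4357 \cdot 10^{5}$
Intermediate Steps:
$C{\left(F \right)} = F^{2}$
$f = \frac{1}{293} \approx 0.003413$
$\frac{C{\left(-4 \right)}}{-93} + \frac{490}{f} = \frac{\left(-4\right)^{2}}{-93} + 490 \frac{1}{\frac{1}{293}} = 16 \left(- \frac{1}{93}\right) + 490 \cdot 293 = - \frac{16}{93} + 143570 = \frac{13351994}{93}$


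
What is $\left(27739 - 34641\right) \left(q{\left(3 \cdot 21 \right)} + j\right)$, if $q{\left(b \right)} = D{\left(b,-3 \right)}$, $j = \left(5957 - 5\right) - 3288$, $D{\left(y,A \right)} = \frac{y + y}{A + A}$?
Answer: $-18241986$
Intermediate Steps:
$D{\left(y,A \right)} = \frac{y}{A}$ ($D{\left(y,A \right)} = \frac{2 y}{2 A} = 2 y \frac{1}{2 A} = \frac{y}{A}$)
$j = 2664$ ($j = 5952 - 3288 = 2664$)
$q{\left(b \right)} = - \frac{b}{3}$ ($q{\left(b \right)} = \frac{b}{-3} = b \left(- \frac{1}{3}\right) = - \frac{b}{3}$)
$\left(27739 - 34641\right) \left(q{\left(3 \cdot 21 \right)} + j\right) = \left(27739 - 34641\right) \left(- \frac{3 \cdot 21}{3} + 2664\right) = - 6902 \left(\left(- \frac{1}{3}\right) 63 + 2664\right) = - 6902 \left(-21 + 2664\right) = \left(-6902\right) 2643 = -18241986$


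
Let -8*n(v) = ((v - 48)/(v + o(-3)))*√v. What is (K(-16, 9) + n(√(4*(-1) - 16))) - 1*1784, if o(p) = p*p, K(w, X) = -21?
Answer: -1805 + 57*5^(¾)/404 + 103*5^(¼)/202 - 57*I*5^(¾)/404 + 103*I*5^(¼)/202 ≈ -1803.8 + 0.29072*I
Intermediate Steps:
o(p) = p²
n(v) = -√v*(-48 + v)/(8*(9 + v)) (n(v) = -(v - 48)/(v + (-3)²)*√v/8 = -(-48 + v)/(v + 9)*√v/8 = -(-48 + v)/(9 + v)*√v/8 = -√v*(-48 + v)/(8*(9 + v)))
(K(-16, 9) + n(√(4*(-1) - 16))) - 1*1784 = (-21 + √(√(4*(-1) - 16))*(48 - √(4*(-1) - 16))/(8*(9 + √(4*(-1) - 16)))) - 1*1784 = (-21 + √(√(-4 - 16))*(48 - √(-4 - 16))/(8*(9 + √(-4 - 16)))) - 1784 = (-21 + √(√(-20))*(48 - √(-20))/(8*(9 + √(-20)))) - 1784 = (-21 + √(2*I*√5)*(48 - 2*I*√5)/(8*(9 + 2*I*√5))) - 1784 = (-21 + (√2*5^(¼)*√I)*(48 - 2*I*√5)/(8*(9 + 2*I*√5))) - 1784 = (-21 + √2*5^(¼)*√I*(48 - 2*I*√5)/(8*(9 + 2*I*√5))) - 1784 = -1805 + √2*5^(¼)*√I*(48 - 2*I*√5)/(8*(9 + 2*I*√5))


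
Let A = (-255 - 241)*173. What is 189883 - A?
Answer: 275691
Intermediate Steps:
A = -85808 (A = -496*173 = -85808)
189883 - A = 189883 - 1*(-85808) = 189883 + 85808 = 275691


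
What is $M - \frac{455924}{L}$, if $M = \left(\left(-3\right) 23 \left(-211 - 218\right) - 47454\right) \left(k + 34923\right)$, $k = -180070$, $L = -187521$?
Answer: $\frac{485924928765635}{187521} \approx 2.5913 \cdot 10^{9}$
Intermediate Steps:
$M = 2591309391$ ($M = \left(\left(-3\right) 23 \left(-211 - 218\right) - 47454\right) \left(-180070 + 34923\right) = \left(\left(-69\right) \left(-429\right) - 47454\right) \left(-145147\right) = \left(29601 - 47454\right) \left(-145147\right) = \left(-17853\right) \left(-145147\right) = 2591309391$)
$M - \frac{455924}{L} = 2591309391 - \frac{455924}{-187521} = 2591309391 - - \frac{455924}{187521} = 2591309391 + \frac{455924}{187521} = \frac{485924928765635}{187521}$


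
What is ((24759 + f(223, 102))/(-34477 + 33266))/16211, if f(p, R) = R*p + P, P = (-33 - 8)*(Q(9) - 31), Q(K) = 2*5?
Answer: -48366/19631521 ≈ -0.0024637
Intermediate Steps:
Q(K) = 10
P = 861 (P = (-33 - 8)*(10 - 31) = -41*(-21) = 861)
f(p, R) = 861 + R*p (f(p, R) = R*p + 861 = 861 + R*p)
((24759 + f(223, 102))/(-34477 + 33266))/16211 = ((24759 + (861 + 102*223))/(-34477 + 33266))/16211 = ((24759 + (861 + 22746))/(-1211))*(1/16211) = ((24759 + 23607)*(-1/1211))*(1/16211) = (48366*(-1/1211))*(1/16211) = -48366/1211*1/16211 = -48366/19631521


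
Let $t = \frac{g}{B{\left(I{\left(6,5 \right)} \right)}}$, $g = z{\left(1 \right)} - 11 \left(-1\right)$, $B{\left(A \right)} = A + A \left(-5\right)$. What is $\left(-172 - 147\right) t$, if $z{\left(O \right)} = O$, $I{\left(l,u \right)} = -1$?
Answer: $-957$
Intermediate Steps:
$B{\left(A \right)} = - 4 A$ ($B{\left(A \right)} = A - 5 A = - 4 A$)
$g = 12$ ($g = 1 - 11 \left(-1\right) = 1 - -11 = 1 + 11 = 12$)
$t = 3$ ($t = \frac{12}{\left(-4\right) \left(-1\right)} = \frac{12}{4} = 12 \cdot \frac{1}{4} = 3$)
$\left(-172 - 147\right) t = \left(-172 - 147\right) 3 = \left(-319\right) 3 = -957$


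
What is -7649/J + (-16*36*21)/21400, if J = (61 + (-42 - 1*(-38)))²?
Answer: -25373563/8691075 ≈ -2.9195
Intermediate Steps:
J = 3249 (J = (61 + (-42 + 38))² = (61 - 4)² = 57² = 3249)
-7649/J + (-16*36*21)/21400 = -7649/3249 + (-16*36*21)/21400 = -7649*1/3249 - 576*21*(1/21400) = -7649/3249 - 12096*1/21400 = -7649/3249 - 1512/2675 = -25373563/8691075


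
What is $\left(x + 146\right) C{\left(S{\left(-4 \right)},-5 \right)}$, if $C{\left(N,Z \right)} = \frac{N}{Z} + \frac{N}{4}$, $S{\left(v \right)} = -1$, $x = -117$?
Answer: $- \frac{29}{20} \approx -1.45$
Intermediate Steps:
$C{\left(N,Z \right)} = \frac{N}{4} + \frac{N}{Z}$ ($C{\left(N,Z \right)} = \frac{N}{Z} + N \frac{1}{4} = \frac{N}{Z} + \frac{N}{4} = \frac{N}{4} + \frac{N}{Z}$)
$\left(x + 146\right) C{\left(S{\left(-4 \right)},-5 \right)} = \left(-117 + 146\right) \left(\frac{1}{4} \left(-1\right) - \frac{1}{-5}\right) = 29 \left(- \frac{1}{4} - - \frac{1}{5}\right) = 29 \left(- \frac{1}{4} + \frac{1}{5}\right) = 29 \left(- \frac{1}{20}\right) = - \frac{29}{20}$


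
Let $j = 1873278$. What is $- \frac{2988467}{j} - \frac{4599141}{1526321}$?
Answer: $- \frac{13176829594105}{2859223550238} \approx -4.6085$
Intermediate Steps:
$- \frac{2988467}{j} - \frac{4599141}{1526321} = - \frac{2988467}{1873278} - \frac{4599141}{1526321} = - \frac{13176829594105}{2859223550238}$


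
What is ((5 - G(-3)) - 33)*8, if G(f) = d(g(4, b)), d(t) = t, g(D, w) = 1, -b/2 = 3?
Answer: -232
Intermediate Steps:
b = -6 (b = -2*3 = -6)
G(f) = 1
((5 - G(-3)) - 33)*8 = ((5 - 1*1) - 33)*8 = ((5 - 1) - 33)*8 = (4 - 33)*8 = -29*8 = -232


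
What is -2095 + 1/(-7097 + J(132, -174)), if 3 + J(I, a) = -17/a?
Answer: -2588127559/1235383 ≈ -2095.0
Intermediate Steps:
J(I, a) = -3 - 17/a
-2095 + 1/(-7097 + J(132, -174)) = -2095 + 1/(-7097 + (-3 - 17/(-174))) = -2095 + 1/(-7097 + (-3 - 17*(-1/174))) = -2095 + 1/(-7097 + (-3 + 17/174)) = -2095 + 1/(-7097 - 505/174) = -2095 + 1/(-1235383/174) = -2095 - 174/1235383 = -2588127559/1235383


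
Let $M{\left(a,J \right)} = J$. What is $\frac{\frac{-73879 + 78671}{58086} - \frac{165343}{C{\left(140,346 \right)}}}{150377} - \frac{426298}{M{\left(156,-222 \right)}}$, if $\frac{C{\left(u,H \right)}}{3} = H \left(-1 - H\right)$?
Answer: $\frac{37255509786891455401}{19401271310630034} \approx 1920.3$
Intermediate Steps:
$C{\left(u,H \right)} = 3 H \left(-1 - H\right)$
$\frac{\frac{-73879 + 78671}{58086} - \frac{165343}{C{\left(140,346 \right)}}}{150377} - \frac{426298}{M{\left(156,-222 \right)}} = \frac{\frac{-73879 + 78671}{58086} - \frac{165343}{\left(-3\right) 346 \left(1 + 346\right)}}{150377} - \frac{426298}{-222} = \left(4792 \cdot \frac{1}{58086} - \frac{165343}{\left(-3\right) 346 \cdot 347}\right) \frac{1}{150377} - - \frac{213149}{111} = \left(\frac{2396}{29043} - \frac{165343}{-360186}\right) \frac{1}{150377} + \frac{213149}{111} = \left(\frac{2396}{29043} - - \frac{165343}{360186}\right) \frac{1}{150377} + \frac{213149}{111} = \left(\frac{2396}{29043} + \frac{165343}{360186}\right) \frac{1}{150377} + \frac{213149}{111} = \frac{1888354135}{3486960666} \cdot \frac{1}{150377} + \frac{213149}{111} = \frac{1888354135}{524358684071082} + \frac{213149}{111} = \frac{37255509786891455401}{19401271310630034}$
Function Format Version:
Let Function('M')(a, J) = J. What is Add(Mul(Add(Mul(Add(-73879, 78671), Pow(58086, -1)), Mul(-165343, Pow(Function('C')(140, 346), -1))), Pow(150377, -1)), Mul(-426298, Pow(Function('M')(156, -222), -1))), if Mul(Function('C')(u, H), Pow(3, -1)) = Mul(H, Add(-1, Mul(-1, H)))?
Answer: Rational(37255509786891455401, 19401271310630034) ≈ 1920.3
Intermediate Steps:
Function('C')(u, H) = Mul(3, H, Add(-1, Mul(-1, H))) (Function('C')(u, H) = Mul(3, Mul(H, Add(-1, Mul(-1, H)))) = Mul(3, H, Add(-1, Mul(-1, H))))
Add(Mul(Add(Mul(Add(-73879, 78671), Pow(58086, -1)), Mul(-165343, Pow(Function('C')(140, 346), -1))), Pow(150377, -1)), Mul(-426298, Pow(Function('M')(156, -222), -1))) = Add(Mul(Add(Mul(Add(-73879, 78671), Pow(58086, -1)), Mul(-165343, Pow(Mul(-3, 346, Add(1, 346)), -1))), Pow(150377, -1)), Mul(-426298, Pow(-222, -1))) = Add(Mul(Add(Mul(4792, Rational(1, 58086)), Mul(-165343, Pow(Mul(-3, 346, 347), -1))), Rational(1, 150377)), Mul(-426298, Rational(-1, 222))) = Add(Mul(Add(Rational(2396, 29043), Mul(-165343, Pow(-360186, -1))), Rational(1, 150377)), Rational(213149, 111)) = Add(Mul(Add(Rational(2396, 29043), Mul(-165343, Rational(-1, 360186))), Rational(1, 150377)), Rational(213149, 111)) = Add(Mul(Add(Rational(2396, 29043), Rational(165343, 360186)), Rational(1, 150377)), Rational(213149, 111)) = Add(Mul(Rational(1888354135, 3486960666), Rational(1, 150377)), Rational(213149, 111)) = Add(Rational(1888354135, 524358684071082), Rational(213149, 111)) = Rational(37255509786891455401, 19401271310630034)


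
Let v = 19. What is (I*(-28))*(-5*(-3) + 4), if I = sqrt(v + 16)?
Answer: -532*sqrt(35) ≈ -3147.4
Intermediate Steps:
I = sqrt(35) (I = sqrt(19 + 16) = sqrt(35) ≈ 5.9161)
(I*(-28))*(-5*(-3) + 4) = (sqrt(35)*(-28))*(-5*(-3) + 4) = (-28*sqrt(35))*(15 + 4) = -28*sqrt(35)*19 = -532*sqrt(35)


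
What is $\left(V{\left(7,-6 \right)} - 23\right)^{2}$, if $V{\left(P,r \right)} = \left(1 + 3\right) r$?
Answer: $2209$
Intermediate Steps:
$V{\left(P,r \right)} = 4 r$
$\left(V{\left(7,-6 \right)} - 23\right)^{2} = \left(4 \left(-6\right) - 23\right)^{2} = \left(-24 - 23\right)^{2} = \left(-47\right)^{2} = 2209$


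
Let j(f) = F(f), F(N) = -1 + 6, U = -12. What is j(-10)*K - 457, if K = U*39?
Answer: -2797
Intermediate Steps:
F(N) = 5
K = -468 (K = -12*39 = -468)
j(f) = 5
j(-10)*K - 457 = 5*(-468) - 457 = -2340 - 457 = -2797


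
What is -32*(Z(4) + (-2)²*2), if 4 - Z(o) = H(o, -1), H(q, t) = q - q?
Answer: -384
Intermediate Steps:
H(q, t) = 0
Z(o) = 4 (Z(o) = 4 - 1*0 = 4 + 0 = 4)
-32*(Z(4) + (-2)²*2) = -32*(4 + (-2)²*2) = -32*(4 + 4*2) = -32*(4 + 8) = -32*12 = -384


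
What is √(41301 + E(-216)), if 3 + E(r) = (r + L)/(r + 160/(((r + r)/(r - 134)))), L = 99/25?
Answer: √1403757035241/5830 ≈ 203.23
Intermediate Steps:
L = 99/25 (L = 99*(1/25) = 99/25 ≈ 3.9600)
E(r) = -3 + (99/25 + r)/(r + 80*(-134 + r)/r) (E(r) = -3 + (r + 99/25)/(r + 160/(((r + r)/(r - 134)))) = -3 + (99/25 + r)/(r + 160/(((2*r)/(-134 + r)))) = -3 + (99/25 + r)/(r + 160/((2*r/(-134 + r)))) = -3 + (99/25 + r)/(r + 160*((-134 + r)/(2*r))) = -3 + (99/25 + r)/(r + 80*(-134 + r)/r))
√(41301 + E(-216)) = √(41301 + (804000 - 5901*(-216) - 50*(-216)²)/(25*(-10720 + (-216)² + 80*(-216)))) = √(41301 + (804000 + 1274616 - 50*46656)/(25*(-10720 + 46656 - 17280))) = √(41301 + (1/25)*(804000 + 1274616 - 2332800)/18656) = √(41301 + (1/25)*(1/18656)*(-254184)) = √(41301 - 31773/58300) = √(2407816527/58300) = √1403757035241/5830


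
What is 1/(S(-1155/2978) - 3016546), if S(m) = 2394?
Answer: -1/3014152 ≈ -3.3177e-7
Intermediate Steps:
1/(S(-1155/2978) - 3016546) = 1/(2394 - 3016546) = 1/(-3014152) = -1/3014152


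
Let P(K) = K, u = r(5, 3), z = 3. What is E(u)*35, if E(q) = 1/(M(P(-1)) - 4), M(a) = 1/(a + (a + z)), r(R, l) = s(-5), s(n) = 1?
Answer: -35/3 ≈ -11.667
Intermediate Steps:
r(R, l) = 1
u = 1
M(a) = 1/(3 + 2*a) (M(a) = 1/(a + (a + 3)) = 1/(a + (3 + a)) = 1/(3 + 2*a))
E(q) = -⅓ (E(q) = 1/(1/(3 + 2*(-1)) - 4) = 1/(1/(3 - 2) - 4) = 1/(1/1 - 4) = 1/(1 - 4) = 1/(-3) = -⅓)
E(u)*35 = -⅓*35 = -35/3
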